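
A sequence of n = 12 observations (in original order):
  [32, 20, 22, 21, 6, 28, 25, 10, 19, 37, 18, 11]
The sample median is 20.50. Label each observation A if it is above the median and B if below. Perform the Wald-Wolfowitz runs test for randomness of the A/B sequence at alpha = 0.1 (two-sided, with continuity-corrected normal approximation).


Step 1: Compute median = 20.50; label A = above, B = below.
Labels in order: ABAABAABBABB  (n_A = 6, n_B = 6)
Step 2: Count runs R = 8.
Step 3: Under H0 (random ordering), E[R] = 2*n_A*n_B/(n_A+n_B) + 1 = 2*6*6/12 + 1 = 7.0000.
        Var[R] = 2*n_A*n_B*(2*n_A*n_B - n_A - n_B) / ((n_A+n_B)^2 * (n_A+n_B-1)) = 4320/1584 = 2.7273.
        SD[R] = 1.6514.
Step 4: Continuity-corrected z = (R - 0.5 - E[R]) / SD[R] = (8 - 0.5 - 7.0000) / 1.6514 = 0.3028.
Step 5: Two-sided p-value via normal approximation = 2*(1 - Phi(|z|)) = 0.762069.
Step 6: alpha = 0.1. fail to reject H0.

R = 8, z = 0.3028, p = 0.762069, fail to reject H0.


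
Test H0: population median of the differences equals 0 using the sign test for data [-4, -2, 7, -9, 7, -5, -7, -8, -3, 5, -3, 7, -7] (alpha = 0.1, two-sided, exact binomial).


Step 1: Discard zero differences. Original n = 13; n_eff = number of nonzero differences = 13.
Nonzero differences (with sign): -4, -2, +7, -9, +7, -5, -7, -8, -3, +5, -3, +7, -7
Step 2: Count signs: positive = 4, negative = 9.
Step 3: Under H0: P(positive) = 0.5, so the number of positives S ~ Bin(13, 0.5).
Step 4: Two-sided exact p-value = sum of Bin(13,0.5) probabilities at or below the observed probability = 0.266846.
Step 5: alpha = 0.1. fail to reject H0.

n_eff = 13, pos = 4, neg = 9, p = 0.266846, fail to reject H0.


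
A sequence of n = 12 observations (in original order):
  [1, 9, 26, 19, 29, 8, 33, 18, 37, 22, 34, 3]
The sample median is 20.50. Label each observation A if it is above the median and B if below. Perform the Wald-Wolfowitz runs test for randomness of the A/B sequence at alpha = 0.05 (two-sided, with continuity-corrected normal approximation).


Step 1: Compute median = 20.50; label A = above, B = below.
Labels in order: BBABABABAAAB  (n_A = 6, n_B = 6)
Step 2: Count runs R = 9.
Step 3: Under H0 (random ordering), E[R] = 2*n_A*n_B/(n_A+n_B) + 1 = 2*6*6/12 + 1 = 7.0000.
        Var[R] = 2*n_A*n_B*(2*n_A*n_B - n_A - n_B) / ((n_A+n_B)^2 * (n_A+n_B-1)) = 4320/1584 = 2.7273.
        SD[R] = 1.6514.
Step 4: Continuity-corrected z = (R - 0.5 - E[R]) / SD[R] = (9 - 0.5 - 7.0000) / 1.6514 = 0.9083.
Step 5: Two-sided p-value via normal approximation = 2*(1 - Phi(|z|)) = 0.363722.
Step 6: alpha = 0.05. fail to reject H0.

R = 9, z = 0.9083, p = 0.363722, fail to reject H0.


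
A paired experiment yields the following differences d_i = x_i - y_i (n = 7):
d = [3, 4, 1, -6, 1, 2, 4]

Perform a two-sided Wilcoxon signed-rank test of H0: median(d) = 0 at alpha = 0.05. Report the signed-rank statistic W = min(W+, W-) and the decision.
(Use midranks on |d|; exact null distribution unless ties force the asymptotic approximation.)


Step 1: Drop any zero differences (none here) and take |d_i|.
|d| = [3, 4, 1, 6, 1, 2, 4]
Step 2: Midrank |d_i| (ties get averaged ranks).
ranks: |3|->4, |4|->5.5, |1|->1.5, |6|->7, |1|->1.5, |2|->3, |4|->5.5
Step 3: Attach original signs; sum ranks with positive sign and with negative sign.
W+ = 4 + 5.5 + 1.5 + 1.5 + 3 + 5.5 = 21
W- = 7 = 7
(Check: W+ + W- = 28 should equal n(n+1)/2 = 28.)
Step 4: Test statistic W = min(W+, W-) = 7.
Step 5: Ties in |d|, so use the tie-corrected normal approximation.
        E[W] = n(n+1)/4 = 7*8/4 = 14.
        Tie groups: |d|=1 (t=2), |d|=4 (t=2); sum(t^3 - t) = 12.
        Var[W] = n(n+1)(2n+1)/24 - sum(t^3-t)/48 = 840/24 - 12/48 = 34.75.
        z = (W - E[W]) / sqrt(Var[W]) = (7 - 14) / 5.8949 = -1.1875.
        Two-sided p = 2*Phi(z) = 0.235044.
Step 6: alpha = 0.05. fail to reject H0.

W+ = 21, W- = 7, W = min = 7, p = 0.235044, fail to reject H0.


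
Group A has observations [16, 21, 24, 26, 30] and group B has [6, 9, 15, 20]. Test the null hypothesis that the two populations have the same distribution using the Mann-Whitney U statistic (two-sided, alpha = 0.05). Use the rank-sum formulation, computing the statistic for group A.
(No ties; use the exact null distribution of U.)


Step 1: Combine and sort all 9 observations; assign midranks.
sorted (value, group): (6,Y), (9,Y), (15,Y), (16,X), (20,Y), (21,X), (24,X), (26,X), (30,X)
ranks: 6->1, 9->2, 15->3, 16->4, 20->5, 21->6, 24->7, 26->8, 30->9
Step 2: Rank sum for X: R1 = 4 + 6 + 7 + 8 + 9 = 34.
Step 3: U_X = R1 - n1(n1+1)/2 = 34 - 5*6/2 = 34 - 15 = 19.
       U_Y = n1*n2 - U_X = 20 - 19 = 1.
Step 4: No ties, so the exact null distribution of U (based on enumerating the C(9,5) = 126 equally likely rank assignments) gives the two-sided p-value.
Step 5: p-value = 0.031746; compare to alpha = 0.05. reject H0.

U_X = 19, p = 0.031746, reject H0 at alpha = 0.05.


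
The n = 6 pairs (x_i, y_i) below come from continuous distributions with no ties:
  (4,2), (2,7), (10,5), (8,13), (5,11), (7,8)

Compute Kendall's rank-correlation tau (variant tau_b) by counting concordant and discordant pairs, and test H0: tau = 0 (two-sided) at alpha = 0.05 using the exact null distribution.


Step 1: Enumerate the 15 unordered pairs (i,j) with i<j and classify each by sign(x_j-x_i) * sign(y_j-y_i).
  (1,2):dx=-2,dy=+5->D; (1,3):dx=+6,dy=+3->C; (1,4):dx=+4,dy=+11->C; (1,5):dx=+1,dy=+9->C
  (1,6):dx=+3,dy=+6->C; (2,3):dx=+8,dy=-2->D; (2,4):dx=+6,dy=+6->C; (2,5):dx=+3,dy=+4->C
  (2,6):dx=+5,dy=+1->C; (3,4):dx=-2,dy=+8->D; (3,5):dx=-5,dy=+6->D; (3,6):dx=-3,dy=+3->D
  (4,5):dx=-3,dy=-2->C; (4,6):dx=-1,dy=-5->C; (5,6):dx=+2,dy=-3->D
Step 2: C = 9, D = 6, total pairs = 15.
Step 3: tau = (C - D)/(n(n-1)/2) = (9 - 6)/15 = 0.200000.
Step 4: Exact two-sided p-value (enumerate n! = 720 permutations of y under H0): p = 0.719444.
Step 5: alpha = 0.05. fail to reject H0.

tau_b = 0.2000 (C=9, D=6), p = 0.719444, fail to reject H0.


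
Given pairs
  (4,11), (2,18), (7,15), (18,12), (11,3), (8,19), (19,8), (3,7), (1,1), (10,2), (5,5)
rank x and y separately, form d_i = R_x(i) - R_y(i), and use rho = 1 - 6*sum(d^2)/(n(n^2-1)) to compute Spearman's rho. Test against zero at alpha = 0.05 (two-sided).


Step 1: Rank x and y separately (midranks; no ties here).
rank(x): 4->4, 2->2, 7->6, 18->10, 11->9, 8->7, 19->11, 3->3, 1->1, 10->8, 5->5
rank(y): 11->7, 18->10, 15->9, 12->8, 3->3, 19->11, 8->6, 7->5, 1->1, 2->2, 5->4
Step 2: d_i = R_x(i) - R_y(i); compute d_i^2.
  (4-7)^2=9, (2-10)^2=64, (6-9)^2=9, (10-8)^2=4, (9-3)^2=36, (7-11)^2=16, (11-6)^2=25, (3-5)^2=4, (1-1)^2=0, (8-2)^2=36, (5-4)^2=1
sum(d^2) = 204.
Step 3: rho = 1 - 6*204 / (11*(11^2 - 1)) = 1 - 1224/1320 = 0.072727.
Step 4: Under H0, t = rho * sqrt((n-2)/(1-rho^2)) = 0.2188 ~ t(9).
Step 5: Two-sided p-value from the t-distribution with 9 df = 0.831716.
Step 6: alpha = 0.05. fail to reject H0.

rho = 0.0727, p = 0.831716, fail to reject H0 at alpha = 0.05.


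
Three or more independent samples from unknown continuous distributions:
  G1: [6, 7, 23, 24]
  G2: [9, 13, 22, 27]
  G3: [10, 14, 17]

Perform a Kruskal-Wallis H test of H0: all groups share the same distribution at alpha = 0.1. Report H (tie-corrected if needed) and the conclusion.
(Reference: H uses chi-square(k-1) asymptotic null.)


Step 1: Combine all N = 11 observations and assign midranks.
sorted (value, group, rank): (6,G1,1), (7,G1,2), (9,G2,3), (10,G3,4), (13,G2,5), (14,G3,6), (17,G3,7), (22,G2,8), (23,G1,9), (24,G1,10), (27,G2,11)
Step 2: Sum ranks within each group.
R_1 = 22 (n_1 = 4)
R_2 = 27 (n_2 = 4)
R_3 = 17 (n_3 = 3)
Step 3: H = 12/(N(N+1)) * sum(R_i^2/n_i) - 3(N+1)
     = 12/(11*12) * (22^2/4 + 27^2/4 + 17^2/3) - 3*12
     = 0.090909 * 399.583 - 36
     = 0.325758.
Step 4: No ties, so H is used without correction.
Step 5: Under H0, H ~ chi^2(2); p-value = 0.849694.
Step 6: alpha = 0.1. fail to reject H0.

H = 0.3258, df = 2, p = 0.849694, fail to reject H0.


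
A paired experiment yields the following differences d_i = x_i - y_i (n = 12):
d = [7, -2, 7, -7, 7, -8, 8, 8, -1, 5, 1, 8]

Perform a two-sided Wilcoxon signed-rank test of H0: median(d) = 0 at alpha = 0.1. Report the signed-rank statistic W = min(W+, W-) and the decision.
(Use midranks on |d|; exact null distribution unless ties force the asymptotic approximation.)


Step 1: Drop any zero differences (none here) and take |d_i|.
|d| = [7, 2, 7, 7, 7, 8, 8, 8, 1, 5, 1, 8]
Step 2: Midrank |d_i| (ties get averaged ranks).
ranks: |7|->6.5, |2|->3, |7|->6.5, |7|->6.5, |7|->6.5, |8|->10.5, |8|->10.5, |8|->10.5, |1|->1.5, |5|->4, |1|->1.5, |8|->10.5
Step 3: Attach original signs; sum ranks with positive sign and with negative sign.
W+ = 6.5 + 6.5 + 6.5 + 10.5 + 10.5 + 4 + 1.5 + 10.5 = 56.5
W- = 3 + 6.5 + 10.5 + 1.5 = 21.5
(Check: W+ + W- = 78 should equal n(n+1)/2 = 78.)
Step 4: Test statistic W = min(W+, W-) = 21.5.
Step 5: Ties in |d|, so use the tie-corrected normal approximation.
        E[W] = n(n+1)/4 = 12*13/4 = 39.
        Tie groups: |d|=1 (t=2), |d|=7 (t=4), |d|=8 (t=4); sum(t^3 - t) = 126.
        Var[W] = n(n+1)(2n+1)/24 - sum(t^3-t)/48 = 3900/24 - 126/48 = 159.875.
        z = (W - E[W]) / sqrt(Var[W]) = (21.5 - 39) / 12.6442 = -1.3840.
        Two-sided p = 2*Phi(z) = 0.166347.
Step 6: alpha = 0.1. fail to reject H0.

W+ = 56.5, W- = 21.5, W = min = 21.5, p = 0.166347, fail to reject H0.


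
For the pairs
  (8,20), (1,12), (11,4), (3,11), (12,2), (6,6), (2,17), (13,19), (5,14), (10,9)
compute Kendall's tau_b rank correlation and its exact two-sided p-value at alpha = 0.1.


Step 1: Enumerate the 45 unordered pairs (i,j) with i<j and classify each by sign(x_j-x_i) * sign(y_j-y_i).
  (1,2):dx=-7,dy=-8->C; (1,3):dx=+3,dy=-16->D; (1,4):dx=-5,dy=-9->C; (1,5):dx=+4,dy=-18->D
  (1,6):dx=-2,dy=-14->C; (1,7):dx=-6,dy=-3->C; (1,8):dx=+5,dy=-1->D; (1,9):dx=-3,dy=-6->C
  (1,10):dx=+2,dy=-11->D; (2,3):dx=+10,dy=-8->D; (2,4):dx=+2,dy=-1->D; (2,5):dx=+11,dy=-10->D
  (2,6):dx=+5,dy=-6->D; (2,7):dx=+1,dy=+5->C; (2,8):dx=+12,dy=+7->C; (2,9):dx=+4,dy=+2->C
  (2,10):dx=+9,dy=-3->D; (3,4):dx=-8,dy=+7->D; (3,5):dx=+1,dy=-2->D; (3,6):dx=-5,dy=+2->D
  (3,7):dx=-9,dy=+13->D; (3,8):dx=+2,dy=+15->C; (3,9):dx=-6,dy=+10->D; (3,10):dx=-1,dy=+5->D
  (4,5):dx=+9,dy=-9->D; (4,6):dx=+3,dy=-5->D; (4,7):dx=-1,dy=+6->D; (4,8):dx=+10,dy=+8->C
  (4,9):dx=+2,dy=+3->C; (4,10):dx=+7,dy=-2->D; (5,6):dx=-6,dy=+4->D; (5,7):dx=-10,dy=+15->D
  (5,8):dx=+1,dy=+17->C; (5,9):dx=-7,dy=+12->D; (5,10):dx=-2,dy=+7->D; (6,7):dx=-4,dy=+11->D
  (6,8):dx=+7,dy=+13->C; (6,9):dx=-1,dy=+8->D; (6,10):dx=+4,dy=+3->C; (7,8):dx=+11,dy=+2->C
  (7,9):dx=+3,dy=-3->D; (7,10):dx=+8,dy=-8->D; (8,9):dx=-8,dy=-5->C; (8,10):dx=-3,dy=-10->C
  (9,10):dx=+5,dy=-5->D
Step 2: C = 17, D = 28, total pairs = 45.
Step 3: tau = (C - D)/(n(n-1)/2) = (17 - 28)/45 = -0.244444.
Step 4: Exact two-sided p-value (enumerate n! = 3628800 permutations of y under H0): p = 0.380720.
Step 5: alpha = 0.1. fail to reject H0.

tau_b = -0.2444 (C=17, D=28), p = 0.380720, fail to reject H0.


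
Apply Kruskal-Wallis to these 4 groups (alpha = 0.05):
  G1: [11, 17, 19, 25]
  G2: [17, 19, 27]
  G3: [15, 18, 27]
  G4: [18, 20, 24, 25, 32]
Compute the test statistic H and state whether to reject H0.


Step 1: Combine all N = 15 observations and assign midranks.
sorted (value, group, rank): (11,G1,1), (15,G3,2), (17,G1,3.5), (17,G2,3.5), (18,G3,5.5), (18,G4,5.5), (19,G1,7.5), (19,G2,7.5), (20,G4,9), (24,G4,10), (25,G1,11.5), (25,G4,11.5), (27,G2,13.5), (27,G3,13.5), (32,G4,15)
Step 2: Sum ranks within each group.
R_1 = 23.5 (n_1 = 4)
R_2 = 24.5 (n_2 = 3)
R_3 = 21 (n_3 = 3)
R_4 = 51 (n_4 = 5)
Step 3: H = 12/(N(N+1)) * sum(R_i^2/n_i) - 3(N+1)
     = 12/(15*16) * (23.5^2/4 + 24.5^2/3 + 21^2/3 + 51^2/5) - 3*16
     = 0.050000 * 1005.35 - 48
     = 2.267292.
Step 4: Ties present; correction factor C = 1 - 30/(15^3 - 15) = 0.991071. Corrected H = 2.267292 / 0.991071 = 2.287718.
Step 5: Under H0, H ~ chi^2(3); p-value = 0.514878.
Step 6: alpha = 0.05. fail to reject H0.

H = 2.2877, df = 3, p = 0.514878, fail to reject H0.


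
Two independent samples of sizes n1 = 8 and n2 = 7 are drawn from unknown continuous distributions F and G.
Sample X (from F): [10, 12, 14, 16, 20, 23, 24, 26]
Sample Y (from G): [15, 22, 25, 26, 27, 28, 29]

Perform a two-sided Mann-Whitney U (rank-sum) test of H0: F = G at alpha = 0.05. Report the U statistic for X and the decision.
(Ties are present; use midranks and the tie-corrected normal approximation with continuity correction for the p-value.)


Step 1: Combine and sort all 15 observations; assign midranks.
sorted (value, group): (10,X), (12,X), (14,X), (15,Y), (16,X), (20,X), (22,Y), (23,X), (24,X), (25,Y), (26,X), (26,Y), (27,Y), (28,Y), (29,Y)
ranks: 10->1, 12->2, 14->3, 15->4, 16->5, 20->6, 22->7, 23->8, 24->9, 25->10, 26->11.5, 26->11.5, 27->13, 28->14, 29->15
Step 2: Rank sum for X: R1 = 1 + 2 + 3 + 5 + 6 + 8 + 9 + 11.5 = 45.5.
Step 3: U_X = R1 - n1(n1+1)/2 = 45.5 - 8*9/2 = 45.5 - 36 = 9.5.
       U_Y = n1*n2 - U_X = 56 - 9.5 = 46.5.
Step 4: Ties are present, so use the tie-corrected normal approximation (with continuity correction) for the p-value.
Step 5: p-value = 0.037073; compare to alpha = 0.05. reject H0.

U_X = 9.5, p = 0.037073, reject H0 at alpha = 0.05.


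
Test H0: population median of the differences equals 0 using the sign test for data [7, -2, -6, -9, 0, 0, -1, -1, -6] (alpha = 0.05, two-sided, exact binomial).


Step 1: Discard zero differences. Original n = 9; n_eff = number of nonzero differences = 7.
Nonzero differences (with sign): +7, -2, -6, -9, -1, -1, -6
Step 2: Count signs: positive = 1, negative = 6.
Step 3: Under H0: P(positive) = 0.5, so the number of positives S ~ Bin(7, 0.5).
Step 4: Two-sided exact p-value = sum of Bin(7,0.5) probabilities at or below the observed probability = 0.125000.
Step 5: alpha = 0.05. fail to reject H0.

n_eff = 7, pos = 1, neg = 6, p = 0.125000, fail to reject H0.


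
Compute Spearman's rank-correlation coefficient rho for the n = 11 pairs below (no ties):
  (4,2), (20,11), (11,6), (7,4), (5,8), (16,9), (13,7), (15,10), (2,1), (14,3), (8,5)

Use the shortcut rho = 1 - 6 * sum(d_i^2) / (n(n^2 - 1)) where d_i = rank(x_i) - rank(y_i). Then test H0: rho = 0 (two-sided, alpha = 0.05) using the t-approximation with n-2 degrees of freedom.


Step 1: Rank x and y separately (midranks; no ties here).
rank(x): 4->2, 20->11, 11->6, 7->4, 5->3, 16->10, 13->7, 15->9, 2->1, 14->8, 8->5
rank(y): 2->2, 11->11, 6->6, 4->4, 8->8, 9->9, 7->7, 10->10, 1->1, 3->3, 5->5
Step 2: d_i = R_x(i) - R_y(i); compute d_i^2.
  (2-2)^2=0, (11-11)^2=0, (6-6)^2=0, (4-4)^2=0, (3-8)^2=25, (10-9)^2=1, (7-7)^2=0, (9-10)^2=1, (1-1)^2=0, (8-3)^2=25, (5-5)^2=0
sum(d^2) = 52.
Step 3: rho = 1 - 6*52 / (11*(11^2 - 1)) = 1 - 312/1320 = 0.763636.
Step 4: Under H0, t = rho * sqrt((n-2)/(1-rho^2)) = 3.5482 ~ t(9).
Step 5: Two-sided p-value from the t-distribution with 9 df = 0.006233.
Step 6: alpha = 0.05. reject H0.

rho = 0.7636, p = 0.006233, reject H0 at alpha = 0.05.


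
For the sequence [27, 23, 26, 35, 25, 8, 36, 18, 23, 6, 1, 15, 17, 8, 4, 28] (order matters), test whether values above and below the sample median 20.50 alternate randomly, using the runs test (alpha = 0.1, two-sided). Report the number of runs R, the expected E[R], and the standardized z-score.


Step 1: Compute median = 20.50; label A = above, B = below.
Labels in order: AAAAABABABBBBBBA  (n_A = 8, n_B = 8)
Step 2: Count runs R = 7.
Step 3: Under H0 (random ordering), E[R] = 2*n_A*n_B/(n_A+n_B) + 1 = 2*8*8/16 + 1 = 9.0000.
        Var[R] = 2*n_A*n_B*(2*n_A*n_B - n_A - n_B) / ((n_A+n_B)^2 * (n_A+n_B-1)) = 14336/3840 = 3.7333.
        SD[R] = 1.9322.
Step 4: Continuity-corrected z = (R + 0.5 - E[R]) / SD[R] = (7 + 0.5 - 9.0000) / 1.9322 = -0.7763.
Step 5: Two-sided p-value via normal approximation = 2*(1 - Phi(|z|)) = 0.437558.
Step 6: alpha = 0.1. fail to reject H0.

R = 7, z = -0.7763, p = 0.437558, fail to reject H0.


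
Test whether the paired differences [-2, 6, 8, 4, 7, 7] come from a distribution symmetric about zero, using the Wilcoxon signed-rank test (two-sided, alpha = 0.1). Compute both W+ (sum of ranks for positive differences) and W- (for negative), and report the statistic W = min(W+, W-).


Step 1: Drop any zero differences (none here) and take |d_i|.
|d| = [2, 6, 8, 4, 7, 7]
Step 2: Midrank |d_i| (ties get averaged ranks).
ranks: |2|->1, |6|->3, |8|->6, |4|->2, |7|->4.5, |7|->4.5
Step 3: Attach original signs; sum ranks with positive sign and with negative sign.
W+ = 3 + 6 + 2 + 4.5 + 4.5 = 20
W- = 1 = 1
(Check: W+ + W- = 21 should equal n(n+1)/2 = 21.)
Step 4: Test statistic W = min(W+, W-) = 1.
Step 5: Ties in |d|, so use the tie-corrected normal approximation.
        E[W] = n(n+1)/4 = 6*7/4 = 10.5.
        Tie groups: |d|=7 (t=2); sum(t^3 - t) = 6.
        Var[W] = n(n+1)(2n+1)/24 - sum(t^3-t)/48 = 546/24 - 6/48 = 22.625.
        z = (W - E[W]) / sqrt(Var[W]) = (1 - 10.5) / 4.7566 = -1.9972.
        Two-sided p = 2*Phi(z) = 0.045800.
Step 6: alpha = 0.1. reject H0.

W+ = 20, W- = 1, W = min = 1, p = 0.045800, reject H0.


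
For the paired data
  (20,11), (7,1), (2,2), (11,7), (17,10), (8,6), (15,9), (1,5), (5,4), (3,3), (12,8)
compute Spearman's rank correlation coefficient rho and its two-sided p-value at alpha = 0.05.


Step 1: Rank x and y separately (midranks; no ties here).
rank(x): 20->11, 7->5, 2->2, 11->7, 17->10, 8->6, 15->9, 1->1, 5->4, 3->3, 12->8
rank(y): 11->11, 1->1, 2->2, 7->7, 10->10, 6->6, 9->9, 5->5, 4->4, 3->3, 8->8
Step 2: d_i = R_x(i) - R_y(i); compute d_i^2.
  (11-11)^2=0, (5-1)^2=16, (2-2)^2=0, (7-7)^2=0, (10-10)^2=0, (6-6)^2=0, (9-9)^2=0, (1-5)^2=16, (4-4)^2=0, (3-3)^2=0, (8-8)^2=0
sum(d^2) = 32.
Step 3: rho = 1 - 6*32 / (11*(11^2 - 1)) = 1 - 192/1320 = 0.854545.
Step 4: Under H0, t = rho * sqrt((n-2)/(1-rho^2)) = 4.9360 ~ t(9).
Step 5: Two-sided p-value from the t-distribution with 9 df = 0.000807.
Step 6: alpha = 0.05. reject H0.

rho = 0.8545, p = 0.000807, reject H0 at alpha = 0.05.


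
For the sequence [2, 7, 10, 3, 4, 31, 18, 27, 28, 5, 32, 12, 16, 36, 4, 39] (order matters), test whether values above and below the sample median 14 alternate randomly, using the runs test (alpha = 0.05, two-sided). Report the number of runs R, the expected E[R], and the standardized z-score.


Step 1: Compute median = 14; label A = above, B = below.
Labels in order: BBBBBAAAABABAABA  (n_A = 8, n_B = 8)
Step 2: Count runs R = 8.
Step 3: Under H0 (random ordering), E[R] = 2*n_A*n_B/(n_A+n_B) + 1 = 2*8*8/16 + 1 = 9.0000.
        Var[R] = 2*n_A*n_B*(2*n_A*n_B - n_A - n_B) / ((n_A+n_B)^2 * (n_A+n_B-1)) = 14336/3840 = 3.7333.
        SD[R] = 1.9322.
Step 4: Continuity-corrected z = (R + 0.5 - E[R]) / SD[R] = (8 + 0.5 - 9.0000) / 1.9322 = -0.2588.
Step 5: Two-sided p-value via normal approximation = 2*(1 - Phi(|z|)) = 0.795809.
Step 6: alpha = 0.05. fail to reject H0.

R = 8, z = -0.2588, p = 0.795809, fail to reject H0.


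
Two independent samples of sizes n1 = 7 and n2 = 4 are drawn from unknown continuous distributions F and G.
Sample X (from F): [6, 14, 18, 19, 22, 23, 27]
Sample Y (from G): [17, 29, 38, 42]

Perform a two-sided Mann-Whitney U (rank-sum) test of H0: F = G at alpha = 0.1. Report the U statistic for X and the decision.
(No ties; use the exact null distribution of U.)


Step 1: Combine and sort all 11 observations; assign midranks.
sorted (value, group): (6,X), (14,X), (17,Y), (18,X), (19,X), (22,X), (23,X), (27,X), (29,Y), (38,Y), (42,Y)
ranks: 6->1, 14->2, 17->3, 18->4, 19->5, 22->6, 23->7, 27->8, 29->9, 38->10, 42->11
Step 2: Rank sum for X: R1 = 1 + 2 + 4 + 5 + 6 + 7 + 8 = 33.
Step 3: U_X = R1 - n1(n1+1)/2 = 33 - 7*8/2 = 33 - 28 = 5.
       U_Y = n1*n2 - U_X = 28 - 5 = 23.
Step 4: No ties, so the exact null distribution of U (based on enumerating the C(11,7) = 330 equally likely rank assignments) gives the two-sided p-value.
Step 5: p-value = 0.109091; compare to alpha = 0.1. fail to reject H0.

U_X = 5, p = 0.109091, fail to reject H0 at alpha = 0.1.


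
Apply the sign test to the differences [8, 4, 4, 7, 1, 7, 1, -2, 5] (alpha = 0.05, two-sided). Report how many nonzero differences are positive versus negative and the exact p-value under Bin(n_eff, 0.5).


Step 1: Discard zero differences. Original n = 9; n_eff = number of nonzero differences = 9.
Nonzero differences (with sign): +8, +4, +4, +7, +1, +7, +1, -2, +5
Step 2: Count signs: positive = 8, negative = 1.
Step 3: Under H0: P(positive) = 0.5, so the number of positives S ~ Bin(9, 0.5).
Step 4: Two-sided exact p-value = sum of Bin(9,0.5) probabilities at or below the observed probability = 0.039062.
Step 5: alpha = 0.05. reject H0.

n_eff = 9, pos = 8, neg = 1, p = 0.039062, reject H0.


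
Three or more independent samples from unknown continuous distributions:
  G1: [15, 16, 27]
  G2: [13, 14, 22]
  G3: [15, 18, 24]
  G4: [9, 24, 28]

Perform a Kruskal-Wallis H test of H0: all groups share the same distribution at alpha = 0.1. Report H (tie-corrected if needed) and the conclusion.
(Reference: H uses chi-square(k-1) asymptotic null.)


Step 1: Combine all N = 12 observations and assign midranks.
sorted (value, group, rank): (9,G4,1), (13,G2,2), (14,G2,3), (15,G1,4.5), (15,G3,4.5), (16,G1,6), (18,G3,7), (22,G2,8), (24,G3,9.5), (24,G4,9.5), (27,G1,11), (28,G4,12)
Step 2: Sum ranks within each group.
R_1 = 21.5 (n_1 = 3)
R_2 = 13 (n_2 = 3)
R_3 = 21 (n_3 = 3)
R_4 = 22.5 (n_4 = 3)
Step 3: H = 12/(N(N+1)) * sum(R_i^2/n_i) - 3(N+1)
     = 12/(12*13) * (21.5^2/3 + 13^2/3 + 21^2/3 + 22.5^2/3) - 3*13
     = 0.076923 * 526.167 - 39
     = 1.474359.
Step 4: Ties present; correction factor C = 1 - 12/(12^3 - 12) = 0.993007. Corrected H = 1.474359 / 0.993007 = 1.484742.
Step 5: Under H0, H ~ chi^2(3); p-value = 0.685796.
Step 6: alpha = 0.1. fail to reject H0.

H = 1.4847, df = 3, p = 0.685796, fail to reject H0.


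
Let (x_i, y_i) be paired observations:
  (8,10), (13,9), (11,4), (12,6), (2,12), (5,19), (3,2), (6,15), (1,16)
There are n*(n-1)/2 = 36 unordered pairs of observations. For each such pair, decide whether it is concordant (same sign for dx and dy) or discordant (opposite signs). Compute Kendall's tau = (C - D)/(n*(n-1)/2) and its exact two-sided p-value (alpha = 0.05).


Step 1: Enumerate the 36 unordered pairs (i,j) with i<j and classify each by sign(x_j-x_i) * sign(y_j-y_i).
  (1,2):dx=+5,dy=-1->D; (1,3):dx=+3,dy=-6->D; (1,4):dx=+4,dy=-4->D; (1,5):dx=-6,dy=+2->D
  (1,6):dx=-3,dy=+9->D; (1,7):dx=-5,dy=-8->C; (1,8):dx=-2,dy=+5->D; (1,9):dx=-7,dy=+6->D
  (2,3):dx=-2,dy=-5->C; (2,4):dx=-1,dy=-3->C; (2,5):dx=-11,dy=+3->D; (2,6):dx=-8,dy=+10->D
  (2,7):dx=-10,dy=-7->C; (2,8):dx=-7,dy=+6->D; (2,9):dx=-12,dy=+7->D; (3,4):dx=+1,dy=+2->C
  (3,5):dx=-9,dy=+8->D; (3,6):dx=-6,dy=+15->D; (3,7):dx=-8,dy=-2->C; (3,8):dx=-5,dy=+11->D
  (3,9):dx=-10,dy=+12->D; (4,5):dx=-10,dy=+6->D; (4,6):dx=-7,dy=+13->D; (4,7):dx=-9,dy=-4->C
  (4,8):dx=-6,dy=+9->D; (4,9):dx=-11,dy=+10->D; (5,6):dx=+3,dy=+7->C; (5,7):dx=+1,dy=-10->D
  (5,8):dx=+4,dy=+3->C; (5,9):dx=-1,dy=+4->D; (6,7):dx=-2,dy=-17->C; (6,8):dx=+1,dy=-4->D
  (6,9):dx=-4,dy=-3->C; (7,8):dx=+3,dy=+13->C; (7,9):dx=-2,dy=+14->D; (8,9):dx=-5,dy=+1->D
Step 2: C = 12, D = 24, total pairs = 36.
Step 3: tau = (C - D)/(n(n-1)/2) = (12 - 24)/36 = -0.333333.
Step 4: Exact two-sided p-value (enumerate n! = 362880 permutations of y under H0): p = 0.259518.
Step 5: alpha = 0.05. fail to reject H0.

tau_b = -0.3333 (C=12, D=24), p = 0.259518, fail to reject H0.


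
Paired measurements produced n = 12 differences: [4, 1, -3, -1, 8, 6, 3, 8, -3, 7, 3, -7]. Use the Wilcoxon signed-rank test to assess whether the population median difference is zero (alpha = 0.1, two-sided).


Step 1: Drop any zero differences (none here) and take |d_i|.
|d| = [4, 1, 3, 1, 8, 6, 3, 8, 3, 7, 3, 7]
Step 2: Midrank |d_i| (ties get averaged ranks).
ranks: |4|->7, |1|->1.5, |3|->4.5, |1|->1.5, |8|->11.5, |6|->8, |3|->4.5, |8|->11.5, |3|->4.5, |7|->9.5, |3|->4.5, |7|->9.5
Step 3: Attach original signs; sum ranks with positive sign and with negative sign.
W+ = 7 + 1.5 + 11.5 + 8 + 4.5 + 11.5 + 9.5 + 4.5 = 58
W- = 4.5 + 1.5 + 4.5 + 9.5 = 20
(Check: W+ + W- = 78 should equal n(n+1)/2 = 78.)
Step 4: Test statistic W = min(W+, W-) = 20.
Step 5: Ties in |d|, so use the tie-corrected normal approximation.
        E[W] = n(n+1)/4 = 12*13/4 = 39.
        Tie groups: |d|=1 (t=2), |d|=3 (t=4), |d|=7 (t=2), |d|=8 (t=2); sum(t^3 - t) = 78.
        Var[W] = n(n+1)(2n+1)/24 - sum(t^3-t)/48 = 3900/24 - 78/48 = 160.875.
        z = (W - E[W]) / sqrt(Var[W]) = (20 - 39) / 12.6837 = -1.4980.
        Two-sided p = 2*Phi(z) = 0.134135.
Step 6: alpha = 0.1. fail to reject H0.

W+ = 58, W- = 20, W = min = 20, p = 0.134135, fail to reject H0.


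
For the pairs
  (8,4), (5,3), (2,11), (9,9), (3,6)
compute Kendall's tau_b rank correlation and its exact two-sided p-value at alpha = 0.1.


Step 1: Enumerate the 10 unordered pairs (i,j) with i<j and classify each by sign(x_j-x_i) * sign(y_j-y_i).
  (1,2):dx=-3,dy=-1->C; (1,3):dx=-6,dy=+7->D; (1,4):dx=+1,dy=+5->C; (1,5):dx=-5,dy=+2->D
  (2,3):dx=-3,dy=+8->D; (2,4):dx=+4,dy=+6->C; (2,5):dx=-2,dy=+3->D; (3,4):dx=+7,dy=-2->D
  (3,5):dx=+1,dy=-5->D; (4,5):dx=-6,dy=-3->C
Step 2: C = 4, D = 6, total pairs = 10.
Step 3: tau = (C - D)/(n(n-1)/2) = (4 - 6)/10 = -0.200000.
Step 4: Exact two-sided p-value (enumerate n! = 120 permutations of y under H0): p = 0.816667.
Step 5: alpha = 0.1. fail to reject H0.

tau_b = -0.2000 (C=4, D=6), p = 0.816667, fail to reject H0.


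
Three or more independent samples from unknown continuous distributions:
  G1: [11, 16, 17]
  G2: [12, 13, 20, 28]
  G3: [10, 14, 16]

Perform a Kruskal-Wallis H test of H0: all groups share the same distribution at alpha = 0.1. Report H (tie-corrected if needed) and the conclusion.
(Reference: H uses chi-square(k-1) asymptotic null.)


Step 1: Combine all N = 10 observations and assign midranks.
sorted (value, group, rank): (10,G3,1), (11,G1,2), (12,G2,3), (13,G2,4), (14,G3,5), (16,G1,6.5), (16,G3,6.5), (17,G1,8), (20,G2,9), (28,G2,10)
Step 2: Sum ranks within each group.
R_1 = 16.5 (n_1 = 3)
R_2 = 26 (n_2 = 4)
R_3 = 12.5 (n_3 = 3)
Step 3: H = 12/(N(N+1)) * sum(R_i^2/n_i) - 3(N+1)
     = 12/(10*11) * (16.5^2/3 + 26^2/4 + 12.5^2/3) - 3*11
     = 0.109091 * 311.833 - 33
     = 1.018182.
Step 4: Ties present; correction factor C = 1 - 6/(10^3 - 10) = 0.993939. Corrected H = 1.018182 / 0.993939 = 1.024390.
Step 5: Under H0, H ~ chi^2(2); p-value = 0.599179.
Step 6: alpha = 0.1. fail to reject H0.

H = 1.0244, df = 2, p = 0.599179, fail to reject H0.


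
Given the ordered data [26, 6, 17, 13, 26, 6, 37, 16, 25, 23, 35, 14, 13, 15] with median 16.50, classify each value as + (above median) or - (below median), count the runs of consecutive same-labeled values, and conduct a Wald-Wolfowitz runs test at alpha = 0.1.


Step 1: Compute median = 16.50; label A = above, B = below.
Labels in order: ABABABABAAABBB  (n_A = 7, n_B = 7)
Step 2: Count runs R = 10.
Step 3: Under H0 (random ordering), E[R] = 2*n_A*n_B/(n_A+n_B) + 1 = 2*7*7/14 + 1 = 8.0000.
        Var[R] = 2*n_A*n_B*(2*n_A*n_B - n_A - n_B) / ((n_A+n_B)^2 * (n_A+n_B-1)) = 8232/2548 = 3.2308.
        SD[R] = 1.7974.
Step 4: Continuity-corrected z = (R - 0.5 - E[R]) / SD[R] = (10 - 0.5 - 8.0000) / 1.7974 = 0.8345.
Step 5: Two-sided p-value via normal approximation = 2*(1 - Phi(|z|)) = 0.403986.
Step 6: alpha = 0.1. fail to reject H0.

R = 10, z = 0.8345, p = 0.403986, fail to reject H0.


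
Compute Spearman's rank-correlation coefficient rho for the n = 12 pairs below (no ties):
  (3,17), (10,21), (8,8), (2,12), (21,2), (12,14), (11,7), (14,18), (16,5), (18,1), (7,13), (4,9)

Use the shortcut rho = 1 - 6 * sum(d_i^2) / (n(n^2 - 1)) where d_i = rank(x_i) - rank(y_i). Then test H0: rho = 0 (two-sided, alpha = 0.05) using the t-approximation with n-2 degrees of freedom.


Step 1: Rank x and y separately (midranks; no ties here).
rank(x): 3->2, 10->6, 8->5, 2->1, 21->12, 12->8, 11->7, 14->9, 16->10, 18->11, 7->4, 4->3
rank(y): 17->10, 21->12, 8->5, 12->7, 2->2, 14->9, 7->4, 18->11, 5->3, 1->1, 13->8, 9->6
Step 2: d_i = R_x(i) - R_y(i); compute d_i^2.
  (2-10)^2=64, (6-12)^2=36, (5-5)^2=0, (1-7)^2=36, (12-2)^2=100, (8-9)^2=1, (7-4)^2=9, (9-11)^2=4, (10-3)^2=49, (11-1)^2=100, (4-8)^2=16, (3-6)^2=9
sum(d^2) = 424.
Step 3: rho = 1 - 6*424 / (12*(12^2 - 1)) = 1 - 2544/1716 = -0.482517.
Step 4: Under H0, t = rho * sqrt((n-2)/(1-rho^2)) = -1.7421 ~ t(10).
Step 5: Two-sided p-value from the t-distribution with 10 df = 0.112109.
Step 6: alpha = 0.05. fail to reject H0.

rho = -0.4825, p = 0.112109, fail to reject H0 at alpha = 0.05.


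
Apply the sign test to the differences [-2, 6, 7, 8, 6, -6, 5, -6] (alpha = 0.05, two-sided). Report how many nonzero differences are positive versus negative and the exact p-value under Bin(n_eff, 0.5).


Step 1: Discard zero differences. Original n = 8; n_eff = number of nonzero differences = 8.
Nonzero differences (with sign): -2, +6, +7, +8, +6, -6, +5, -6
Step 2: Count signs: positive = 5, negative = 3.
Step 3: Under H0: P(positive) = 0.5, so the number of positives S ~ Bin(8, 0.5).
Step 4: Two-sided exact p-value = sum of Bin(8,0.5) probabilities at or below the observed probability = 0.726562.
Step 5: alpha = 0.05. fail to reject H0.

n_eff = 8, pos = 5, neg = 3, p = 0.726562, fail to reject H0.


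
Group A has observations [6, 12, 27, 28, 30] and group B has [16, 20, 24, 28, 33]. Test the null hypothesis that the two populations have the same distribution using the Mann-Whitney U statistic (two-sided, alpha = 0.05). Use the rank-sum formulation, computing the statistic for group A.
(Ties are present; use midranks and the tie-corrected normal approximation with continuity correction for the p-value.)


Step 1: Combine and sort all 10 observations; assign midranks.
sorted (value, group): (6,X), (12,X), (16,Y), (20,Y), (24,Y), (27,X), (28,X), (28,Y), (30,X), (33,Y)
ranks: 6->1, 12->2, 16->3, 20->4, 24->5, 27->6, 28->7.5, 28->7.5, 30->9, 33->10
Step 2: Rank sum for X: R1 = 1 + 2 + 6 + 7.5 + 9 = 25.5.
Step 3: U_X = R1 - n1(n1+1)/2 = 25.5 - 5*6/2 = 25.5 - 15 = 10.5.
       U_Y = n1*n2 - U_X = 25 - 10.5 = 14.5.
Step 4: Ties are present, so use the tie-corrected normal approximation (with continuity correction) for the p-value.
Step 5: p-value = 0.753298; compare to alpha = 0.05. fail to reject H0.

U_X = 10.5, p = 0.753298, fail to reject H0 at alpha = 0.05.


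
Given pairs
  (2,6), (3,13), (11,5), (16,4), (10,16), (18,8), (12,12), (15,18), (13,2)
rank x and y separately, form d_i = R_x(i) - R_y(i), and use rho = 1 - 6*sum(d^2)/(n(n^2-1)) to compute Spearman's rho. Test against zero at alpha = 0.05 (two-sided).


Step 1: Rank x and y separately (midranks; no ties here).
rank(x): 2->1, 3->2, 11->4, 16->8, 10->3, 18->9, 12->5, 15->7, 13->6
rank(y): 6->4, 13->7, 5->3, 4->2, 16->8, 8->5, 12->6, 18->9, 2->1
Step 2: d_i = R_x(i) - R_y(i); compute d_i^2.
  (1-4)^2=9, (2-7)^2=25, (4-3)^2=1, (8-2)^2=36, (3-8)^2=25, (9-5)^2=16, (5-6)^2=1, (7-9)^2=4, (6-1)^2=25
sum(d^2) = 142.
Step 3: rho = 1 - 6*142 / (9*(9^2 - 1)) = 1 - 852/720 = -0.183333.
Step 4: Under H0, t = rho * sqrt((n-2)/(1-rho^2)) = -0.4934 ~ t(7).
Step 5: Two-sided p-value from the t-distribution with 7 df = 0.636820.
Step 6: alpha = 0.05. fail to reject H0.

rho = -0.1833, p = 0.636820, fail to reject H0 at alpha = 0.05.


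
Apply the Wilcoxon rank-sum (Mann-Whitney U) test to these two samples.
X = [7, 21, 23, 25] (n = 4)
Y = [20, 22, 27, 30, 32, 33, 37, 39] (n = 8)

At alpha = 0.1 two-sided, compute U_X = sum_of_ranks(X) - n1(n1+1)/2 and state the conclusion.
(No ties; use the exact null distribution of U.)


Step 1: Combine and sort all 12 observations; assign midranks.
sorted (value, group): (7,X), (20,Y), (21,X), (22,Y), (23,X), (25,X), (27,Y), (30,Y), (32,Y), (33,Y), (37,Y), (39,Y)
ranks: 7->1, 20->2, 21->3, 22->4, 23->5, 25->6, 27->7, 30->8, 32->9, 33->10, 37->11, 39->12
Step 2: Rank sum for X: R1 = 1 + 3 + 5 + 6 = 15.
Step 3: U_X = R1 - n1(n1+1)/2 = 15 - 4*5/2 = 15 - 10 = 5.
       U_Y = n1*n2 - U_X = 32 - 5 = 27.
Step 4: No ties, so the exact null distribution of U (based on enumerating the C(12,4) = 495 equally likely rank assignments) gives the two-sided p-value.
Step 5: p-value = 0.072727; compare to alpha = 0.1. reject H0.

U_X = 5, p = 0.072727, reject H0 at alpha = 0.1.


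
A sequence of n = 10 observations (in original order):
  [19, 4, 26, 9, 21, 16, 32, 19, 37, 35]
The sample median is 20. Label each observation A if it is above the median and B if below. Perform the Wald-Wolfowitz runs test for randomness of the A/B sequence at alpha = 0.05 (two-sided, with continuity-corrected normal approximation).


Step 1: Compute median = 20; label A = above, B = below.
Labels in order: BBABABABAA  (n_A = 5, n_B = 5)
Step 2: Count runs R = 8.
Step 3: Under H0 (random ordering), E[R] = 2*n_A*n_B/(n_A+n_B) + 1 = 2*5*5/10 + 1 = 6.0000.
        Var[R] = 2*n_A*n_B*(2*n_A*n_B - n_A - n_B) / ((n_A+n_B)^2 * (n_A+n_B-1)) = 2000/900 = 2.2222.
        SD[R] = 1.4907.
Step 4: Continuity-corrected z = (R - 0.5 - E[R]) / SD[R] = (8 - 0.5 - 6.0000) / 1.4907 = 1.0062.
Step 5: Two-sided p-value via normal approximation = 2*(1 - Phi(|z|)) = 0.314305.
Step 6: alpha = 0.05. fail to reject H0.

R = 8, z = 1.0062, p = 0.314305, fail to reject H0.


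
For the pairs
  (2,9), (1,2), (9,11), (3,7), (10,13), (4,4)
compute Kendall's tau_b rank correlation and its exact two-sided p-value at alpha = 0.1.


Step 1: Enumerate the 15 unordered pairs (i,j) with i<j and classify each by sign(x_j-x_i) * sign(y_j-y_i).
  (1,2):dx=-1,dy=-7->C; (1,3):dx=+7,dy=+2->C; (1,4):dx=+1,dy=-2->D; (1,5):dx=+8,dy=+4->C
  (1,6):dx=+2,dy=-5->D; (2,3):dx=+8,dy=+9->C; (2,4):dx=+2,dy=+5->C; (2,5):dx=+9,dy=+11->C
  (2,6):dx=+3,dy=+2->C; (3,4):dx=-6,dy=-4->C; (3,5):dx=+1,dy=+2->C; (3,6):dx=-5,dy=-7->C
  (4,5):dx=+7,dy=+6->C; (4,6):dx=+1,dy=-3->D; (5,6):dx=-6,dy=-9->C
Step 2: C = 12, D = 3, total pairs = 15.
Step 3: tau = (C - D)/(n(n-1)/2) = (12 - 3)/15 = 0.600000.
Step 4: Exact two-sided p-value (enumerate n! = 720 permutations of y under H0): p = 0.136111.
Step 5: alpha = 0.1. fail to reject H0.

tau_b = 0.6000 (C=12, D=3), p = 0.136111, fail to reject H0.


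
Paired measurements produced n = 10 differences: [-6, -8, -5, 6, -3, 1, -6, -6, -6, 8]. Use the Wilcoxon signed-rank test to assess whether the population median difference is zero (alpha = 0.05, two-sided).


Step 1: Drop any zero differences (none here) and take |d_i|.
|d| = [6, 8, 5, 6, 3, 1, 6, 6, 6, 8]
Step 2: Midrank |d_i| (ties get averaged ranks).
ranks: |6|->6, |8|->9.5, |5|->3, |6|->6, |3|->2, |1|->1, |6|->6, |6|->6, |6|->6, |8|->9.5
Step 3: Attach original signs; sum ranks with positive sign and with negative sign.
W+ = 6 + 1 + 9.5 = 16.5
W- = 6 + 9.5 + 3 + 2 + 6 + 6 + 6 = 38.5
(Check: W+ + W- = 55 should equal n(n+1)/2 = 55.)
Step 4: Test statistic W = min(W+, W-) = 16.5.
Step 5: Ties in |d|, so use the tie-corrected normal approximation.
        E[W] = n(n+1)/4 = 10*11/4 = 27.5.
        Tie groups: |d|=6 (t=5), |d|=8 (t=2); sum(t^3 - t) = 126.
        Var[W] = n(n+1)(2n+1)/24 - sum(t^3-t)/48 = 2310/24 - 126/48 = 93.625.
        z = (W - E[W]) / sqrt(Var[W]) = (16.5 - 27.5) / 9.6760 = -1.1368.
        Two-sided p = 2*Phi(z) = 0.255608.
Step 6: alpha = 0.05. fail to reject H0.

W+ = 16.5, W- = 38.5, W = min = 16.5, p = 0.255608, fail to reject H0.


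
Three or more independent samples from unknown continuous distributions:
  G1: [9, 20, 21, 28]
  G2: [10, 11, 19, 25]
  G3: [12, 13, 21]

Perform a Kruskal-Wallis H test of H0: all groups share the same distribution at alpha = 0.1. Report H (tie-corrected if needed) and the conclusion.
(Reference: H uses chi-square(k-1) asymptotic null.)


Step 1: Combine all N = 11 observations and assign midranks.
sorted (value, group, rank): (9,G1,1), (10,G2,2), (11,G2,3), (12,G3,4), (13,G3,5), (19,G2,6), (20,G1,7), (21,G1,8.5), (21,G3,8.5), (25,G2,10), (28,G1,11)
Step 2: Sum ranks within each group.
R_1 = 27.5 (n_1 = 4)
R_2 = 21 (n_2 = 4)
R_3 = 17.5 (n_3 = 3)
Step 3: H = 12/(N(N+1)) * sum(R_i^2/n_i) - 3(N+1)
     = 12/(11*12) * (27.5^2/4 + 21^2/4 + 17.5^2/3) - 3*12
     = 0.090909 * 401.396 - 36
     = 0.490530.
Step 4: Ties present; correction factor C = 1 - 6/(11^3 - 11) = 0.995455. Corrected H = 0.490530 / 0.995455 = 0.492770.
Step 5: Under H0, H ~ chi^2(2); p-value = 0.781621.
Step 6: alpha = 0.1. fail to reject H0.

H = 0.4928, df = 2, p = 0.781621, fail to reject H0.


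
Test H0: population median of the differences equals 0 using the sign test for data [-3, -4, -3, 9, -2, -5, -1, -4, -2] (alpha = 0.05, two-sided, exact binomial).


Step 1: Discard zero differences. Original n = 9; n_eff = number of nonzero differences = 9.
Nonzero differences (with sign): -3, -4, -3, +9, -2, -5, -1, -4, -2
Step 2: Count signs: positive = 1, negative = 8.
Step 3: Under H0: P(positive) = 0.5, so the number of positives S ~ Bin(9, 0.5).
Step 4: Two-sided exact p-value = sum of Bin(9,0.5) probabilities at or below the observed probability = 0.039062.
Step 5: alpha = 0.05. reject H0.

n_eff = 9, pos = 1, neg = 8, p = 0.039062, reject H0.


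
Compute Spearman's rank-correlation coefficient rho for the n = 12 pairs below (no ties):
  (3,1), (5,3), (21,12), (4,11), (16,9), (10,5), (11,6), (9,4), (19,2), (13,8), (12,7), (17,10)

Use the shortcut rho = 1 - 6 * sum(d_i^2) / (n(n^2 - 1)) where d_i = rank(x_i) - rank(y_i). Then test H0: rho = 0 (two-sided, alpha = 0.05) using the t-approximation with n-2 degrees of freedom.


Step 1: Rank x and y separately (midranks; no ties here).
rank(x): 3->1, 5->3, 21->12, 4->2, 16->9, 10->5, 11->6, 9->4, 19->11, 13->8, 12->7, 17->10
rank(y): 1->1, 3->3, 12->12, 11->11, 9->9, 5->5, 6->6, 4->4, 2->2, 8->8, 7->7, 10->10
Step 2: d_i = R_x(i) - R_y(i); compute d_i^2.
  (1-1)^2=0, (3-3)^2=0, (12-12)^2=0, (2-11)^2=81, (9-9)^2=0, (5-5)^2=0, (6-6)^2=0, (4-4)^2=0, (11-2)^2=81, (8-8)^2=0, (7-7)^2=0, (10-10)^2=0
sum(d^2) = 162.
Step 3: rho = 1 - 6*162 / (12*(12^2 - 1)) = 1 - 972/1716 = 0.433566.
Step 4: Under H0, t = rho * sqrt((n-2)/(1-rho^2)) = 1.5215 ~ t(10).
Step 5: Two-sided p-value from the t-distribution with 10 df = 0.159106.
Step 6: alpha = 0.05. fail to reject H0.

rho = 0.4336, p = 0.159106, fail to reject H0 at alpha = 0.05.


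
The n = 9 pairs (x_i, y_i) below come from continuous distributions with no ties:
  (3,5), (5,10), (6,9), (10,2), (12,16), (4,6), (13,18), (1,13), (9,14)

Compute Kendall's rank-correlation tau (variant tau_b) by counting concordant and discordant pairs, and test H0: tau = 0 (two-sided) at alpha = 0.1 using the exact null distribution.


Step 1: Enumerate the 36 unordered pairs (i,j) with i<j and classify each by sign(x_j-x_i) * sign(y_j-y_i).
  (1,2):dx=+2,dy=+5->C; (1,3):dx=+3,dy=+4->C; (1,4):dx=+7,dy=-3->D; (1,5):dx=+9,dy=+11->C
  (1,6):dx=+1,dy=+1->C; (1,7):dx=+10,dy=+13->C; (1,8):dx=-2,dy=+8->D; (1,9):dx=+6,dy=+9->C
  (2,3):dx=+1,dy=-1->D; (2,4):dx=+5,dy=-8->D; (2,5):dx=+7,dy=+6->C; (2,6):dx=-1,dy=-4->C
  (2,7):dx=+8,dy=+8->C; (2,8):dx=-4,dy=+3->D; (2,9):dx=+4,dy=+4->C; (3,4):dx=+4,dy=-7->D
  (3,5):dx=+6,dy=+7->C; (3,6):dx=-2,dy=-3->C; (3,7):dx=+7,dy=+9->C; (3,8):dx=-5,dy=+4->D
  (3,9):dx=+3,dy=+5->C; (4,5):dx=+2,dy=+14->C; (4,6):dx=-6,dy=+4->D; (4,7):dx=+3,dy=+16->C
  (4,8):dx=-9,dy=+11->D; (4,9):dx=-1,dy=+12->D; (5,6):dx=-8,dy=-10->C; (5,7):dx=+1,dy=+2->C
  (5,8):dx=-11,dy=-3->C; (5,9):dx=-3,dy=-2->C; (6,7):dx=+9,dy=+12->C; (6,8):dx=-3,dy=+7->D
  (6,9):dx=+5,dy=+8->C; (7,8):dx=-12,dy=-5->C; (7,9):dx=-4,dy=-4->C; (8,9):dx=+8,dy=+1->C
Step 2: C = 25, D = 11, total pairs = 36.
Step 3: tau = (C - D)/(n(n-1)/2) = (25 - 11)/36 = 0.388889.
Step 4: Exact two-sided p-value (enumerate n! = 362880 permutations of y under H0): p = 0.180181.
Step 5: alpha = 0.1. fail to reject H0.

tau_b = 0.3889 (C=25, D=11), p = 0.180181, fail to reject H0.


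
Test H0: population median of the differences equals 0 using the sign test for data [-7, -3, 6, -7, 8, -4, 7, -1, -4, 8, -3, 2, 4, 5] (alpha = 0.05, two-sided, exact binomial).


Step 1: Discard zero differences. Original n = 14; n_eff = number of nonzero differences = 14.
Nonzero differences (with sign): -7, -3, +6, -7, +8, -4, +7, -1, -4, +8, -3, +2, +4, +5
Step 2: Count signs: positive = 7, negative = 7.
Step 3: Under H0: P(positive) = 0.5, so the number of positives S ~ Bin(14, 0.5).
Step 4: Two-sided exact p-value = sum of Bin(14,0.5) probabilities at or below the observed probability = 1.000000.
Step 5: alpha = 0.05. fail to reject H0.

n_eff = 14, pos = 7, neg = 7, p = 1.000000, fail to reject H0.
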